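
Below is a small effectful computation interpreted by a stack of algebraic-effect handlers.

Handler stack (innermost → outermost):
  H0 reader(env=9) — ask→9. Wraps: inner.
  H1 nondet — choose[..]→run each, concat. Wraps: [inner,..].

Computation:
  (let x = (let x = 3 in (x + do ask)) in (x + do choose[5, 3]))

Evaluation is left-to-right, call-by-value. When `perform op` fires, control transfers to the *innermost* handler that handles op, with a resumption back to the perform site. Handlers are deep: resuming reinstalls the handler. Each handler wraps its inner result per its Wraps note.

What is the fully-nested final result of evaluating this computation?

Answer: [17, 15]

Evaluation trace:
ask @ H0 ⇒ 9
choose[5, 3] @ H1
  branch[0] choose=5:
    H0 returns 17
    H1 returns [17]
  branch[1] choose=3:
    H0 returns 15
    H1 returns [15]
= [17, 15]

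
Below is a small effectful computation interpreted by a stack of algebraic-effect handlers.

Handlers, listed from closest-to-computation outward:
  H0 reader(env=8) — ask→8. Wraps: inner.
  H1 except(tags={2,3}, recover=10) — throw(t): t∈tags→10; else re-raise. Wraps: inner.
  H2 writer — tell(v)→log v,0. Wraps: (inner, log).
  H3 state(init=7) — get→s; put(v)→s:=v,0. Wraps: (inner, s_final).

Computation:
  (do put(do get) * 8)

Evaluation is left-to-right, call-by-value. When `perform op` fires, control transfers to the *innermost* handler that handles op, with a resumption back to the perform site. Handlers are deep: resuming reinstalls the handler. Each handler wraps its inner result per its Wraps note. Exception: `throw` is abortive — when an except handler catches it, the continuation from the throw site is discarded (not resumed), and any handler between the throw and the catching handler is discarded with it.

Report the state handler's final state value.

Working:
get @ H3 ⇒ 7
put(7) @ H3 ⇒ s:=7
H0 returns 0
H1 returns 0
H2 returns (0, ())
H3 returns ((0, ()), 7)
= ((0, ()), 7)

Answer: 7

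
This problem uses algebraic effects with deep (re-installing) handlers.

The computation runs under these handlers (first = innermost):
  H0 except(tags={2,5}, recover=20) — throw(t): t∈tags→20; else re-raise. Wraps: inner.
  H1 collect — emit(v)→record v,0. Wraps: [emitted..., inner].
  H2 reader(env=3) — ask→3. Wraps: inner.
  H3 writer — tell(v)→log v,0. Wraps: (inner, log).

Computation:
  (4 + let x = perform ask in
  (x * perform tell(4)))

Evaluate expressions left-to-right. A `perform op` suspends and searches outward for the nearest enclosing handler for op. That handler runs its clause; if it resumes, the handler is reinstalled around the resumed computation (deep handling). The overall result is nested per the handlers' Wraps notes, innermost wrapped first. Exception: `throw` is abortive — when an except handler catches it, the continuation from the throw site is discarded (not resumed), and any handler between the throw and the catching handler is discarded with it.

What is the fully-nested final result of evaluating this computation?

Evaluation trace:
ask @ H2 ⇒ 3
tell(4) @ H3 ⇒ log+=4
H0 returns 4
H1 returns [4]
H2 returns [4]
H3 returns ([4], (4))
= ([4], (4))

Answer: ([4], (4))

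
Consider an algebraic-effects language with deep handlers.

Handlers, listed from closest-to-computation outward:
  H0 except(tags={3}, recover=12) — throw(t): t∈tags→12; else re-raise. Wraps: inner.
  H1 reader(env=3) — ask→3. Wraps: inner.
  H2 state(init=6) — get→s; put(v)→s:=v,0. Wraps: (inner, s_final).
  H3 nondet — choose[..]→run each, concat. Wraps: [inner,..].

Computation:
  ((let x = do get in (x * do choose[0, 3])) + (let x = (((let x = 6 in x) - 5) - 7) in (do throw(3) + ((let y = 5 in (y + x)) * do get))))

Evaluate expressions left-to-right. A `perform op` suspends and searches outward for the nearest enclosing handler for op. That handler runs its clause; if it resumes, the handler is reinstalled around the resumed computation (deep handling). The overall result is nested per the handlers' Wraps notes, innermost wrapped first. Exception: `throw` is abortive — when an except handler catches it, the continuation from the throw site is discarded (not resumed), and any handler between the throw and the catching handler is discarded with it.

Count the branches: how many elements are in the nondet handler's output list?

Step-by-step:
get @ H2 ⇒ 6
choose[0, 3] @ H3
  branch[0] choose=0:
    throw(3) @ H0 caught ⇒ 12
    H1 returns 12
    H2 returns (12, 6)
    H3 returns [(12, 6)]
  branch[1] choose=3:
    throw(3) @ H0 caught ⇒ 12
    H1 returns 12
    H2 returns (12, 6)
    H3 returns [(12, 6)]
= [(12, 6), (12, 6)]

Answer: 2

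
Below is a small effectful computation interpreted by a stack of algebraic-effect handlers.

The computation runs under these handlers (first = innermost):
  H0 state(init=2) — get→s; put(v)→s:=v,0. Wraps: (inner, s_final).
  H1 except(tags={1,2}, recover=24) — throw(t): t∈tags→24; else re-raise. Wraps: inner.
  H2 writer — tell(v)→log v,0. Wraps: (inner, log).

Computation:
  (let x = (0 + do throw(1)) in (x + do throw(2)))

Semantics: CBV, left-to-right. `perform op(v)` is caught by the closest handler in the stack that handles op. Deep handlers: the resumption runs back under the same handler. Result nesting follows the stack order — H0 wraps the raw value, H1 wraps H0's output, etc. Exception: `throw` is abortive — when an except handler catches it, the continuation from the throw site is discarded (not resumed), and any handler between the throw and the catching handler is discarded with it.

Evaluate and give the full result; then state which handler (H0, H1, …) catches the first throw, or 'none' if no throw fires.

Evaluation trace:
throw(1) @ H1 caught ⇒ 24
H2 returns (24, ())
= (24, ())

Answer: (24, ()) ; first throw caught by: H1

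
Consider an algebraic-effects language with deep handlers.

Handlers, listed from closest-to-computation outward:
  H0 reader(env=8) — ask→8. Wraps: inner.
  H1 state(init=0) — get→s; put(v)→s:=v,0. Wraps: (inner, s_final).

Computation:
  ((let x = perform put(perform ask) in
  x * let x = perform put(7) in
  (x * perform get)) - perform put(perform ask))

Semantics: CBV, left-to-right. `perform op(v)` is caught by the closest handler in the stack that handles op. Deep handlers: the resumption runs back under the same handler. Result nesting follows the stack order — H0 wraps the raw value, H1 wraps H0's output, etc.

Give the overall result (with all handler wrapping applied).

Answer: (0, 8)

Step-by-step:
ask @ H0 ⇒ 8
put(8) @ H1 ⇒ s:=8
put(7) @ H1 ⇒ s:=7
get @ H1 ⇒ 7
ask @ H0 ⇒ 8
put(8) @ H1 ⇒ s:=8
H0 returns 0
H1 returns (0, 8)
= (0, 8)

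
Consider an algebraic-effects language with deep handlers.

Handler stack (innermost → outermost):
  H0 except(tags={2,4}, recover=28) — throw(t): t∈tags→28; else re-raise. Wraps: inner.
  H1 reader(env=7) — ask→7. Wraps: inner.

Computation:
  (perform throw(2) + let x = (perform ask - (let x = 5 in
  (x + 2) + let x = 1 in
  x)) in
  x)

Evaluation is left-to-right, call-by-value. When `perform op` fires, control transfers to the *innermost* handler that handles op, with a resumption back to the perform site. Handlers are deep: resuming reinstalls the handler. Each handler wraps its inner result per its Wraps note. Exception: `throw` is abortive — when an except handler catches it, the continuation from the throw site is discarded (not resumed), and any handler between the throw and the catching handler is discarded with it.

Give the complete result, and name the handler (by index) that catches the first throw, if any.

Step-by-step:
throw(2) @ H0 caught ⇒ 28
H1 returns 28
= 28

Answer: 28 ; first throw caught by: H0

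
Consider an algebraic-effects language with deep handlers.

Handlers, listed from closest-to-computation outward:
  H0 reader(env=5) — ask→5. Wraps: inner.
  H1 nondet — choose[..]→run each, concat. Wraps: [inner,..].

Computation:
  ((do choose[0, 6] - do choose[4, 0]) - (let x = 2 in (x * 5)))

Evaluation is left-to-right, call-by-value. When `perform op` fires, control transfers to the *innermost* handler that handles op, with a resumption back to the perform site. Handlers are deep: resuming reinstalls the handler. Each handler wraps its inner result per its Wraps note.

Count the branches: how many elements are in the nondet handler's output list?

Working:
choose[0, 6] @ H1
  branch[0] choose=0:
    choose[4, 0] @ H1
      branch[0] choose=4:
        H0 returns -14
        H1 returns [-14]
      branch[1] choose=0:
        H0 returns -10
        H1 returns [-10]
  branch[1] choose=6:
    choose[4, 0] @ H1
      branch[0] choose=4:
        H0 returns -8
        H1 returns [-8]
      branch[1] choose=0:
        H0 returns -4
        H1 returns [-4]
= [-14, -10, -8, -4]

Answer: 4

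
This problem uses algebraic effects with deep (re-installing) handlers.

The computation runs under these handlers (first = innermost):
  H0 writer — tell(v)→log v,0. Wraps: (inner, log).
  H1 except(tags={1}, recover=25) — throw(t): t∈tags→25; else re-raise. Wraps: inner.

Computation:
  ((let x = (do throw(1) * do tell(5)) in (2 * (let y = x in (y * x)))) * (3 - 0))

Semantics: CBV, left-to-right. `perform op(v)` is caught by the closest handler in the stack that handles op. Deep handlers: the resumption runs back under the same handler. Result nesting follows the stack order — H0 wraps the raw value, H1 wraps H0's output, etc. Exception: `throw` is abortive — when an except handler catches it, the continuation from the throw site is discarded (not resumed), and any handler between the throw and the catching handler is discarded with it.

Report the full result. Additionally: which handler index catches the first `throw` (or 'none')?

Answer: 25 ; first throw caught by: H1

Step-by-step:
throw(1) @ H1 caught ⇒ 25
= 25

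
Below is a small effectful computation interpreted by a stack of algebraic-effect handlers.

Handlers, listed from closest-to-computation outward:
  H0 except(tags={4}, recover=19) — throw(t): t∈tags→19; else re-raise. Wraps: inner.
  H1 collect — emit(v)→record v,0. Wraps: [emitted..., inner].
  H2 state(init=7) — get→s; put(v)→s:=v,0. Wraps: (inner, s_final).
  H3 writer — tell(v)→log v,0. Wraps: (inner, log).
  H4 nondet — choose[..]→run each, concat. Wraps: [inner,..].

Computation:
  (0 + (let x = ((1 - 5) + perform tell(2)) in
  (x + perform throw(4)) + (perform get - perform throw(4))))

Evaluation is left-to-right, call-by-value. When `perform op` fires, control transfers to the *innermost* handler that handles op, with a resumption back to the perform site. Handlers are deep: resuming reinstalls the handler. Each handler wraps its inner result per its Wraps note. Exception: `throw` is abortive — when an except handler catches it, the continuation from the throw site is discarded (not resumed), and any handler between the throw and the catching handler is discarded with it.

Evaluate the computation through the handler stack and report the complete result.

Answer: [(([19], 7), (2))]

Step-by-step:
tell(2) @ H3 ⇒ log+=2
throw(4) @ H0 caught ⇒ 19
H1 returns [19]
H2 returns ([19], 7)
H3 returns (([19], 7), (2))
H4 returns [(([19], 7), (2))]
= [(([19], 7), (2))]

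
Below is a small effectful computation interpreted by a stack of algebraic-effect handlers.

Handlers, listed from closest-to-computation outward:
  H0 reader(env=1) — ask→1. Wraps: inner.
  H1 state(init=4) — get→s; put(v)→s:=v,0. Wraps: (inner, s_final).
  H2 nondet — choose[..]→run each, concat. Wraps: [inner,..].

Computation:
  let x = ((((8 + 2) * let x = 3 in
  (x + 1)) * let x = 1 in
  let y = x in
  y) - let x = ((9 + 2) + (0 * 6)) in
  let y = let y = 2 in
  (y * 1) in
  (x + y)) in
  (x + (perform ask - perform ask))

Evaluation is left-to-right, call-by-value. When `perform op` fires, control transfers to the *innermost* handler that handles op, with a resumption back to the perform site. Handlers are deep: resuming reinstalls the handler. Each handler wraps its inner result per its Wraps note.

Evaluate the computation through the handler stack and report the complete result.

Answer: [(27, 4)]

Evaluation trace:
ask @ H0 ⇒ 1
ask @ H0 ⇒ 1
H0 returns 27
H1 returns (27, 4)
H2 returns [(27, 4)]
= [(27, 4)]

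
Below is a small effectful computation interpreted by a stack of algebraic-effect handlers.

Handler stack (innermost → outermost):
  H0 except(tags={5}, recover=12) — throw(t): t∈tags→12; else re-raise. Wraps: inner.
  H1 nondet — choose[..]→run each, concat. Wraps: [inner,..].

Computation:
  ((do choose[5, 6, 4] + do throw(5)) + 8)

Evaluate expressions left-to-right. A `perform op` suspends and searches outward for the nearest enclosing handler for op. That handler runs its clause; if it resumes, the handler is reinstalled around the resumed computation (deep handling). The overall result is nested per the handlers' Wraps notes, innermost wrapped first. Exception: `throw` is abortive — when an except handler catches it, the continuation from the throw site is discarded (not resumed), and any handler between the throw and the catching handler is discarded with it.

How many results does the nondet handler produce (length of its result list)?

Answer: 3

Step-by-step:
choose[5, 6, 4] @ H1
  branch[0] choose=5:
    throw(5) @ H0 caught ⇒ 12
    H1 returns [12]
  branch[1] choose=6:
    throw(5) @ H0 caught ⇒ 12
    H1 returns [12]
  branch[2] choose=4:
    throw(5) @ H0 caught ⇒ 12
    H1 returns [12]
= [12, 12, 12]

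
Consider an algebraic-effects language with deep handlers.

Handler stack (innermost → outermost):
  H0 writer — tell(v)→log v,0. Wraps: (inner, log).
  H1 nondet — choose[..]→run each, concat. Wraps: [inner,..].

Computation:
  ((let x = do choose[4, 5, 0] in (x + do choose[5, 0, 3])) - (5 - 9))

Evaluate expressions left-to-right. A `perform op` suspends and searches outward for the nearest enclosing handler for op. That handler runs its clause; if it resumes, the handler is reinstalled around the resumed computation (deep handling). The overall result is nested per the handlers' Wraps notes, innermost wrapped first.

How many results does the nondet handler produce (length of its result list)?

Step-by-step:
choose[4, 5, 0] @ H1
  branch[0] choose=4:
    choose[5, 0, 3] @ H1
      branch[0] choose=5:
        H0 returns (13, ())
        H1 returns [(13, ())]
      branch[1] choose=0:
        H0 returns (8, ())
        H1 returns [(8, ())]
      branch[2] choose=3:
        H0 returns (11, ())
        H1 returns [(11, ())]
  branch[1] choose=5:
    choose[5, 0, 3] @ H1
      branch[0] choose=5:
        H0 returns (14, ())
        H1 returns [(14, ())]
      branch[1] choose=0:
        H0 returns (9, ())
        H1 returns [(9, ())]
      branch[2] choose=3:
        H0 returns (12, ())
        H1 returns [(12, ())]
  branch[2] choose=0:
    choose[5, 0, 3] @ H1
      branch[0] choose=5:
        H0 returns (9, ())
        H1 returns [(9, ())]
      branch[1] choose=0:
        H0 returns (4, ())
        H1 returns [(4, ())]
      branch[2] choose=3:
        H0 returns (7, ())
        H1 returns [(7, ())]
= [(13, ()), (8, ()), (11, ()), (14, ()), (9, ()), (12, ()), (9, ()), (4, ()), (7, ())]

Answer: 9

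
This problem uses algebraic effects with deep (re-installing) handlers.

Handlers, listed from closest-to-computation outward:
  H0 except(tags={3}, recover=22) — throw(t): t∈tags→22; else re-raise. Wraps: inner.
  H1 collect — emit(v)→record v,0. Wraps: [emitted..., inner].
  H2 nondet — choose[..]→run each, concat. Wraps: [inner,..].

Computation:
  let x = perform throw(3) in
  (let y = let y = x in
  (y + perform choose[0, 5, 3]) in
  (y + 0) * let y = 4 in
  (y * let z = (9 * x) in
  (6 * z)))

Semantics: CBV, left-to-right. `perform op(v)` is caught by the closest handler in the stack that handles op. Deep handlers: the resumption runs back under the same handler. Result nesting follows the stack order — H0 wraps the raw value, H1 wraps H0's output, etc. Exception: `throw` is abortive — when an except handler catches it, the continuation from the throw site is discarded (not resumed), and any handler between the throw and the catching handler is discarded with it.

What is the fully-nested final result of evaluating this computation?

Step-by-step:
throw(3) @ H0 caught ⇒ 22
H1 returns [22]
H2 returns [[22]]
= [[22]]

Answer: [[22]]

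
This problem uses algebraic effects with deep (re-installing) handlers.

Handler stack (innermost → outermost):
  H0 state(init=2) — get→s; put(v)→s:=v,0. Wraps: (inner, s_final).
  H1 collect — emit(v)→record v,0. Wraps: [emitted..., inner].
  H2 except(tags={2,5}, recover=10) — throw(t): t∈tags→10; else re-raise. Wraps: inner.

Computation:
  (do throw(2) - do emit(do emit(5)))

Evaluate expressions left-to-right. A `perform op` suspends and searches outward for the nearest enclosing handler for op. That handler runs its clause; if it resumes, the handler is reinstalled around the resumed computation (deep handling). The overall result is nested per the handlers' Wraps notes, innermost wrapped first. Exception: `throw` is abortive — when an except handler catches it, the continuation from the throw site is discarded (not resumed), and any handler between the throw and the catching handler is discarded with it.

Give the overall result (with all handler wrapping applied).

Answer: 10

Step-by-step:
throw(2) @ H2 caught ⇒ 10
= 10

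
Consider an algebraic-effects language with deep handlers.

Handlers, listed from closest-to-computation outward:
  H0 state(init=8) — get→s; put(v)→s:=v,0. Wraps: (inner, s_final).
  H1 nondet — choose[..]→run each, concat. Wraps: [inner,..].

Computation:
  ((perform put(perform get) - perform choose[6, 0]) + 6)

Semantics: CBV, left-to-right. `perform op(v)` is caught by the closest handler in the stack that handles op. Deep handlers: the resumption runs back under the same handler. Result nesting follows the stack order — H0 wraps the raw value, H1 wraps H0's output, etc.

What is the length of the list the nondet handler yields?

Answer: 2

Working:
get @ H0 ⇒ 8
put(8) @ H0 ⇒ s:=8
choose[6, 0] @ H1
  branch[0] choose=6:
    H0 returns (0, 8)
    H1 returns [(0, 8)]
  branch[1] choose=0:
    H0 returns (6, 8)
    H1 returns [(6, 8)]
= [(0, 8), (6, 8)]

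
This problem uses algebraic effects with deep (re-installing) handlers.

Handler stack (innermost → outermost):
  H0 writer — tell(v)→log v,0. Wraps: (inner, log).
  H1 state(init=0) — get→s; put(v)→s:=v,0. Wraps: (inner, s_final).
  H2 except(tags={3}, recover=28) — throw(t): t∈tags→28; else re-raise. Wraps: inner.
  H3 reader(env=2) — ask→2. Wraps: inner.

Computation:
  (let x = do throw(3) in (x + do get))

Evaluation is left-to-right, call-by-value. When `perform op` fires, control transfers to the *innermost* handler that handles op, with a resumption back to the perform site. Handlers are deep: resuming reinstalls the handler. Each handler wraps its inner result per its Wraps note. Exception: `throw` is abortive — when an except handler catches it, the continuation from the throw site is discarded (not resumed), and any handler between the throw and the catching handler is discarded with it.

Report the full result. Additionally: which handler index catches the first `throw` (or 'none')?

Answer: 28 ; first throw caught by: H2

Step-by-step:
throw(3) @ H2 caught ⇒ 28
H3 returns 28
= 28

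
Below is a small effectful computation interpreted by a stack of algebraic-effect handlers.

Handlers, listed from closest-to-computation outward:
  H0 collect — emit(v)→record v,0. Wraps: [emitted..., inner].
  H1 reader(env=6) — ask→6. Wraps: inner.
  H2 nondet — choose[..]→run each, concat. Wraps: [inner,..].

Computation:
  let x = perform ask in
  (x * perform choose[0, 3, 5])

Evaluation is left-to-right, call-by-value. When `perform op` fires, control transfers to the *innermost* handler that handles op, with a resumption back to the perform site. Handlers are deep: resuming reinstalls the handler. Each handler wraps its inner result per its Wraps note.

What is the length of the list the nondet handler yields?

Answer: 3

Step-by-step:
ask @ H1 ⇒ 6
choose[0, 3, 5] @ H2
  branch[0] choose=0:
    H0 returns [0]
    H1 returns [0]
    H2 returns [[0]]
  branch[1] choose=3:
    H0 returns [18]
    H1 returns [18]
    H2 returns [[18]]
  branch[2] choose=5:
    H0 returns [30]
    H1 returns [30]
    H2 returns [[30]]
= [[0], [18], [30]]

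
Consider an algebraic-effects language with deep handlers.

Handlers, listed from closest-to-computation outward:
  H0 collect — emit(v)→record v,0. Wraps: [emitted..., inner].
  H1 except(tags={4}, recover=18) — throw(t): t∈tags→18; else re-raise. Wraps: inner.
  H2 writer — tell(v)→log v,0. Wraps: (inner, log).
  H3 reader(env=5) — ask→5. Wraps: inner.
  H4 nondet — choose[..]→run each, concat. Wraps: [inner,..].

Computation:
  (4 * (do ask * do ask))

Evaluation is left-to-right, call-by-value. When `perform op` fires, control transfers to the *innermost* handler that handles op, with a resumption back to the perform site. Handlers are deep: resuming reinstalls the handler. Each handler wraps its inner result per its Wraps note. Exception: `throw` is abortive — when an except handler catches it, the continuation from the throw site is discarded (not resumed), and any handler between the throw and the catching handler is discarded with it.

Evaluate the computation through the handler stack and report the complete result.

Answer: [([100], ())]

Working:
ask @ H3 ⇒ 5
ask @ H3 ⇒ 5
H0 returns [100]
H1 returns [100]
H2 returns ([100], ())
H3 returns ([100], ())
H4 returns [([100], ())]
= [([100], ())]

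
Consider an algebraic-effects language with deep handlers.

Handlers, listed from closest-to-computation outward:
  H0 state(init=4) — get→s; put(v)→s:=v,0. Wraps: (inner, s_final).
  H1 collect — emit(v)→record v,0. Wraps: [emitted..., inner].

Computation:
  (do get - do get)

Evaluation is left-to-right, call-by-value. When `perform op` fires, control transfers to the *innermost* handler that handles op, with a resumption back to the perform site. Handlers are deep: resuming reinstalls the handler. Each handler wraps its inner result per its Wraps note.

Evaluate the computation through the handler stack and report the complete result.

Answer: [(0, 4)]

Working:
get @ H0 ⇒ 4
get @ H0 ⇒ 4
H0 returns (0, 4)
H1 returns [(0, 4)]
= [(0, 4)]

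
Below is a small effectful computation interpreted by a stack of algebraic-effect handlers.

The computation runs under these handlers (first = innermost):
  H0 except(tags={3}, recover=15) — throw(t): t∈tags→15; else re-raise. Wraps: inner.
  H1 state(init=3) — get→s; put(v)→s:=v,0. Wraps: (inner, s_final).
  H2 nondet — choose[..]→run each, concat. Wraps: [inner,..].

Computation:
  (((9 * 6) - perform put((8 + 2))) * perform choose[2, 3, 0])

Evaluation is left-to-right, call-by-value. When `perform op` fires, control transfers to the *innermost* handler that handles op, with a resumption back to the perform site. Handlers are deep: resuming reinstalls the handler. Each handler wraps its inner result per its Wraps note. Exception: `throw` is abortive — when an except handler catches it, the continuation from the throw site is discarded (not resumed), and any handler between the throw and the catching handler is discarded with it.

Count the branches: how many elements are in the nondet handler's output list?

Answer: 3

Step-by-step:
put(10) @ H1 ⇒ s:=10
choose[2, 3, 0] @ H2
  branch[0] choose=2:
    H0 returns 108
    H1 returns (108, 10)
    H2 returns [(108, 10)]
  branch[1] choose=3:
    H0 returns 162
    H1 returns (162, 10)
    H2 returns [(162, 10)]
  branch[2] choose=0:
    H0 returns 0
    H1 returns (0, 10)
    H2 returns [(0, 10)]
= [(108, 10), (162, 10), (0, 10)]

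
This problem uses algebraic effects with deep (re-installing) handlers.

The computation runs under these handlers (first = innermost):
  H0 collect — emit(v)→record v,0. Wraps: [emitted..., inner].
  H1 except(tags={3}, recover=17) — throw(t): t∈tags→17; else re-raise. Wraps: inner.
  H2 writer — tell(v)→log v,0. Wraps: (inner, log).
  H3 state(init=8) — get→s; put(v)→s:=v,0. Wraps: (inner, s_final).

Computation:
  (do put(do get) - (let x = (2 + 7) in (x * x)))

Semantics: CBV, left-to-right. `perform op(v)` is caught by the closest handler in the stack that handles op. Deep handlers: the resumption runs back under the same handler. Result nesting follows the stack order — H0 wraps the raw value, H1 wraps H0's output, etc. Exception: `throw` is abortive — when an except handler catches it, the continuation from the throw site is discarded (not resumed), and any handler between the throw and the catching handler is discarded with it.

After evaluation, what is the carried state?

Answer: 8

Step-by-step:
get @ H3 ⇒ 8
put(8) @ H3 ⇒ s:=8
H0 returns [-81]
H1 returns [-81]
H2 returns ([-81], ())
H3 returns (([-81], ()), 8)
= (([-81], ()), 8)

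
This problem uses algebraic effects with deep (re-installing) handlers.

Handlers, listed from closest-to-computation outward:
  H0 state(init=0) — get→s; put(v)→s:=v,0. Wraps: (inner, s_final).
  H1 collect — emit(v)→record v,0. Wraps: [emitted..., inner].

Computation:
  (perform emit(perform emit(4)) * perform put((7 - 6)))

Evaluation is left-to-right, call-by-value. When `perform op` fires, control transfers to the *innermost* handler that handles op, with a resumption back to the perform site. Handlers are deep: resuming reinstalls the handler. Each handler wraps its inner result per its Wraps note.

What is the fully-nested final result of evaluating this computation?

Answer: [4, 0, (0, 1)]

Evaluation trace:
emit(4) @ H1 ⇒ out+=4
emit(0) @ H1 ⇒ out+=0
put(1) @ H0 ⇒ s:=1
H0 returns (0, 1)
H1 returns [4, 0, (0, 1)]
= [4, 0, (0, 1)]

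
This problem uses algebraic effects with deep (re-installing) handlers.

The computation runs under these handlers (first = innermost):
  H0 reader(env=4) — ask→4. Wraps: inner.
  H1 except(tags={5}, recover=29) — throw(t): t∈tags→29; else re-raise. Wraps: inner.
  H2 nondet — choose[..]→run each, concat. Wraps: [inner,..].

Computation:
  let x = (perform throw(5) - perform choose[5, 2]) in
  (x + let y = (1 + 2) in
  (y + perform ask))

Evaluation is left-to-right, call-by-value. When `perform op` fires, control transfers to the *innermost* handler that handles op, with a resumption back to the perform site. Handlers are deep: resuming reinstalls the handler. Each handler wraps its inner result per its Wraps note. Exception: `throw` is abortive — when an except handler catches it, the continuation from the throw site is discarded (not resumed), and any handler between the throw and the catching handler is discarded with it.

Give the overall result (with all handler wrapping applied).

Answer: [29]

Working:
throw(5) @ H1 caught ⇒ 29
H2 returns [29]
= [29]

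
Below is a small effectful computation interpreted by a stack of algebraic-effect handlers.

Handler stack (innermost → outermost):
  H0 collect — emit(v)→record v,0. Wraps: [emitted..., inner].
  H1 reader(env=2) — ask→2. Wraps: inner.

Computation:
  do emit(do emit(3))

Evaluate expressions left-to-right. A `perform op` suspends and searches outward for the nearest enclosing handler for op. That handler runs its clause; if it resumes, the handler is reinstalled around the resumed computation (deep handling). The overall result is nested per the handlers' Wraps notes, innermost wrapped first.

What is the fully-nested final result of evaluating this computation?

Answer: [3, 0, 0]

Working:
emit(3) @ H0 ⇒ out+=3
emit(0) @ H0 ⇒ out+=0
H0 returns [3, 0, 0]
H1 returns [3, 0, 0]
= [3, 0, 0]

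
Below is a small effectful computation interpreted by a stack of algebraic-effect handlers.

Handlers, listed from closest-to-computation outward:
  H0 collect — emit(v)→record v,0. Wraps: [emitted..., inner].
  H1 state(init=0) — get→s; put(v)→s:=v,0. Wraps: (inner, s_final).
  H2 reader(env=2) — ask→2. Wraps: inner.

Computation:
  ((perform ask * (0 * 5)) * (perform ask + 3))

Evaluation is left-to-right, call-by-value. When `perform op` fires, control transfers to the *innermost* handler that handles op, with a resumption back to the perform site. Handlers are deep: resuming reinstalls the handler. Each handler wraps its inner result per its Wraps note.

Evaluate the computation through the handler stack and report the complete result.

Working:
ask @ H2 ⇒ 2
ask @ H2 ⇒ 2
H0 returns [0]
H1 returns ([0], 0)
H2 returns ([0], 0)
= ([0], 0)

Answer: ([0], 0)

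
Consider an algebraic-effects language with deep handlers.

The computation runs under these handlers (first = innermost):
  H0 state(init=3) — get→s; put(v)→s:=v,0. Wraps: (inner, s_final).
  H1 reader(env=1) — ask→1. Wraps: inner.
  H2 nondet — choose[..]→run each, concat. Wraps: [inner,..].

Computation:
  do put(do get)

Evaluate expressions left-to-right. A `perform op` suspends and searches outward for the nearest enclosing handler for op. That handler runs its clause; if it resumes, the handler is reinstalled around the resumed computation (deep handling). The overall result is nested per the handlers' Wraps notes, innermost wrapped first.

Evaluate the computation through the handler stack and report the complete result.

Answer: [(0, 3)]

Step-by-step:
get @ H0 ⇒ 3
put(3) @ H0 ⇒ s:=3
H0 returns (0, 3)
H1 returns (0, 3)
H2 returns [(0, 3)]
= [(0, 3)]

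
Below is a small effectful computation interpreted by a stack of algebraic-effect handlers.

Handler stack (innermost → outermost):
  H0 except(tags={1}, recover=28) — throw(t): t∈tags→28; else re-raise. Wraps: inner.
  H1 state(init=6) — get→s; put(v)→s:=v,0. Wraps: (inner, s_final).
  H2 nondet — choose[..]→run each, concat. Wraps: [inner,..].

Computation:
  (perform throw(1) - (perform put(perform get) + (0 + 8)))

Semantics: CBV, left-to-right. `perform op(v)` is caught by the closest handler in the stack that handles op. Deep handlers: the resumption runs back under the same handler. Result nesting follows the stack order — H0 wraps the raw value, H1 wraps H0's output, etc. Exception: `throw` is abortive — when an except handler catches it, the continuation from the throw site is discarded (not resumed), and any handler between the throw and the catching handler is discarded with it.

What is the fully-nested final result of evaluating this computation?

Answer: [(28, 6)]

Evaluation trace:
throw(1) @ H0 caught ⇒ 28
H1 returns (28, 6)
H2 returns [(28, 6)]
= [(28, 6)]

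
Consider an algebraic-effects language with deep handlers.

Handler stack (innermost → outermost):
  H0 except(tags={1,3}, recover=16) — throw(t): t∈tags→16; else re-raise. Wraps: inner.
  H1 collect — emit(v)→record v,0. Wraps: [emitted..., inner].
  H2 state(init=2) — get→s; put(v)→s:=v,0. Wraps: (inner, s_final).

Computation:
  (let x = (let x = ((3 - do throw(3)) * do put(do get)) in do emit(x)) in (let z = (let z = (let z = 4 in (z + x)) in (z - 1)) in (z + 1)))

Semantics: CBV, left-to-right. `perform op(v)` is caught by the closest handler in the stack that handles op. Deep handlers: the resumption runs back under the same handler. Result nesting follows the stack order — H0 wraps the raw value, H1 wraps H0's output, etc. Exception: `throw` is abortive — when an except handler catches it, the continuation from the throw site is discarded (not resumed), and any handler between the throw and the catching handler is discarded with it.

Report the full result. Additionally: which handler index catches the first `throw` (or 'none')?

Answer: ([16], 2) ; first throw caught by: H0

Working:
throw(3) @ H0 caught ⇒ 16
H1 returns [16]
H2 returns ([16], 2)
= ([16], 2)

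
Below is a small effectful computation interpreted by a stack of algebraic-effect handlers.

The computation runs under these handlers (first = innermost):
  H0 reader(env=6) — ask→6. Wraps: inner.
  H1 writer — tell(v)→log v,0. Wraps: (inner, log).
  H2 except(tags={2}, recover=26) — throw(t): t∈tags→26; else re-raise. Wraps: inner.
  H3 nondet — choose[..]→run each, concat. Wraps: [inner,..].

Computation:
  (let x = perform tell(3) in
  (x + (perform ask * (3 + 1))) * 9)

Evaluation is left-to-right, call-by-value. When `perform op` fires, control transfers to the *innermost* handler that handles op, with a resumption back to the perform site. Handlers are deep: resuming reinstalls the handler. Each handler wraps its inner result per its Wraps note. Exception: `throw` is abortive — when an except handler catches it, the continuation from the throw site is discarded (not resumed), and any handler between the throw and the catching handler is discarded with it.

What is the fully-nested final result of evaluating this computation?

Answer: [(216, (3))]

Step-by-step:
tell(3) @ H1 ⇒ log+=3
ask @ H0 ⇒ 6
H0 returns 216
H1 returns (216, (3))
H2 returns (216, (3))
H3 returns [(216, (3))]
= [(216, (3))]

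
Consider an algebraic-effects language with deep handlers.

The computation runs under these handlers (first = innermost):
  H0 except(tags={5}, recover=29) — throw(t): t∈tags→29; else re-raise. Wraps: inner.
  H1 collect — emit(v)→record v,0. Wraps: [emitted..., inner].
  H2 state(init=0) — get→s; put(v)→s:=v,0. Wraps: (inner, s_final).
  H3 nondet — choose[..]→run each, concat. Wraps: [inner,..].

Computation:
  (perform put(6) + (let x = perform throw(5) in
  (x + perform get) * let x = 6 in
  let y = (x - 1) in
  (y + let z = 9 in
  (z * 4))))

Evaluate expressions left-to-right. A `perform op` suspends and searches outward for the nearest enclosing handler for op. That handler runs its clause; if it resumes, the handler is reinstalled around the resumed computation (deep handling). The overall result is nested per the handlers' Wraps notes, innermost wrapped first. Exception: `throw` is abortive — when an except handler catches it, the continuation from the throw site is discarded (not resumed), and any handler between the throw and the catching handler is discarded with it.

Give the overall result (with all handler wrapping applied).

Answer: [([29], 6)]

Evaluation trace:
put(6) @ H2 ⇒ s:=6
throw(5) @ H0 caught ⇒ 29
H1 returns [29]
H2 returns ([29], 6)
H3 returns [([29], 6)]
= [([29], 6)]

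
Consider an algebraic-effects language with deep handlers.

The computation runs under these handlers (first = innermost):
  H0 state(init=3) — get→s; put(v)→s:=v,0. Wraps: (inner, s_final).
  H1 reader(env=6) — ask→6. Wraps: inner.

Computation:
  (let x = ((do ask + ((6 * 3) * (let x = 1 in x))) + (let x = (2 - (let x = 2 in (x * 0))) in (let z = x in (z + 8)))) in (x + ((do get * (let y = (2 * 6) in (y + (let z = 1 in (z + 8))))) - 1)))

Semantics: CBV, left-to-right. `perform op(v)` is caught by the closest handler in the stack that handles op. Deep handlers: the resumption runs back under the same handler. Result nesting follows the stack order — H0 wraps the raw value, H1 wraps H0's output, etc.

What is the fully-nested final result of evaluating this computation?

Answer: (96, 3)

Evaluation trace:
ask @ H1 ⇒ 6
get @ H0 ⇒ 3
H0 returns (96, 3)
H1 returns (96, 3)
= (96, 3)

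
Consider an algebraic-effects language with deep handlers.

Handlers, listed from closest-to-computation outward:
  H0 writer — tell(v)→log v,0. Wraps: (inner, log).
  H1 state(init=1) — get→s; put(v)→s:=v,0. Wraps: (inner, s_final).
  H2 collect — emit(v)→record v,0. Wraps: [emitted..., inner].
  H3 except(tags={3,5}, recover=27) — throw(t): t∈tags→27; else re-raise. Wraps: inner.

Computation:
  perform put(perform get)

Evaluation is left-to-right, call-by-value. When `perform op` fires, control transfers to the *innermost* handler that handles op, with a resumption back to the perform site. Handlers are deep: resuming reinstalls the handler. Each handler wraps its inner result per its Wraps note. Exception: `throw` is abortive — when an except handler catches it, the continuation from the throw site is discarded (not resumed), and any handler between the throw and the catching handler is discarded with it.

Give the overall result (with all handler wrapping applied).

Answer: [((0, ()), 1)]

Evaluation trace:
get @ H1 ⇒ 1
put(1) @ H1 ⇒ s:=1
H0 returns (0, ())
H1 returns ((0, ()), 1)
H2 returns [((0, ()), 1)]
H3 returns [((0, ()), 1)]
= [((0, ()), 1)]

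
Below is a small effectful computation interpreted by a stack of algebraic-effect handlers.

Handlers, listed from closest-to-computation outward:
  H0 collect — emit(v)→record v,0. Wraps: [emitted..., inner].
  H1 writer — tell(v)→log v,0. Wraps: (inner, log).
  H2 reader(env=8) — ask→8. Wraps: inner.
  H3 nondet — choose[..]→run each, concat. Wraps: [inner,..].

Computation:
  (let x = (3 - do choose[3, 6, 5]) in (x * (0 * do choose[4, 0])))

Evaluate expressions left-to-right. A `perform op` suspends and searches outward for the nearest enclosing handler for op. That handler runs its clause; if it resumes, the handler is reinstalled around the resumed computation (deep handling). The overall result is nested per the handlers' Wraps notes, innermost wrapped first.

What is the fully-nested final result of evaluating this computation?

Working:
choose[3, 6, 5] @ H3
  branch[0] choose=3:
    choose[4, 0] @ H3
      branch[0] choose=4:
        H0 returns [0]
        H1 returns ([0], ())
        H2 returns ([0], ())
        H3 returns [([0], ())]
      branch[1] choose=0:
        H0 returns [0]
        H1 returns ([0], ())
        H2 returns ([0], ())
        H3 returns [([0], ())]
  branch[1] choose=6:
    choose[4, 0] @ H3
      branch[0] choose=4:
        H0 returns [0]
        H1 returns ([0], ())
        H2 returns ([0], ())
        H3 returns [([0], ())]
      branch[1] choose=0:
        H0 returns [0]
        H1 returns ([0], ())
        H2 returns ([0], ())
        H3 returns [([0], ())]
  branch[2] choose=5:
    choose[4, 0] @ H3
      branch[0] choose=4:
        H0 returns [0]
        H1 returns ([0], ())
        H2 returns ([0], ())
        H3 returns [([0], ())]
      branch[1] choose=0:
        H0 returns [0]
        H1 returns ([0], ())
        H2 returns ([0], ())
        H3 returns [([0], ())]
= [([0], ()), ([0], ()), ([0], ()), ([0], ()), ([0], ()), ([0], ())]

Answer: [([0], ()), ([0], ()), ([0], ()), ([0], ()), ([0], ()), ([0], ())]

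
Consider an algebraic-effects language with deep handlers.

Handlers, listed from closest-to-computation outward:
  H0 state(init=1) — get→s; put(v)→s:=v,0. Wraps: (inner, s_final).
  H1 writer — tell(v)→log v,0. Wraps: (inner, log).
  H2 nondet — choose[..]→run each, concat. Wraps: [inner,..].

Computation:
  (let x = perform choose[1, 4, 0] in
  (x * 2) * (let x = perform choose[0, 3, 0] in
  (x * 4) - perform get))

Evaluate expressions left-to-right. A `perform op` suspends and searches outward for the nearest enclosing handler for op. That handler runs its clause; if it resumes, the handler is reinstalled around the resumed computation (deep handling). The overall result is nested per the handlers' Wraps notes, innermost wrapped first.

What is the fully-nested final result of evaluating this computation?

Answer: [((-2, 1), ()), ((22, 1), ()), ((-2, 1), ()), ((-8, 1), ()), ((88, 1), ()), ((-8, 1), ()), ((0, 1), ()), ((0, 1), ()), ((0, 1), ())]

Working:
choose[1, 4, 0] @ H2
  branch[0] choose=1:
    choose[0, 3, 0] @ H2
      branch[0] choose=0:
        get @ H0 ⇒ 1
        H0 returns (-2, 1)
        H1 returns ((-2, 1), ())
        H2 returns [((-2, 1), ())]
      branch[1] choose=3:
        get @ H0 ⇒ 1
        H0 returns (22, 1)
        H1 returns ((22, 1), ())
        H2 returns [((22, 1), ())]
      branch[2] choose=0:
        get @ H0 ⇒ 1
        H0 returns (-2, 1)
        H1 returns ((-2, 1), ())
        H2 returns [((-2, 1), ())]
  branch[1] choose=4:
    choose[0, 3, 0] @ H2
      branch[0] choose=0:
        get @ H0 ⇒ 1
        H0 returns (-8, 1)
        H1 returns ((-8, 1), ())
        H2 returns [((-8, 1), ())]
      branch[1] choose=3:
        get @ H0 ⇒ 1
        H0 returns (88, 1)
        H1 returns ((88, 1), ())
        H2 returns [((88, 1), ())]
      branch[2] choose=0:
        get @ H0 ⇒ 1
        H0 returns (-8, 1)
        H1 returns ((-8, 1), ())
        H2 returns [((-8, 1), ())]
  branch[2] choose=0:
    choose[0, 3, 0] @ H2
      branch[0] choose=0:
        get @ H0 ⇒ 1
        H0 returns (0, 1)
        H1 returns ((0, 1), ())
        H2 returns [((0, 1), ())]
      branch[1] choose=3:
        get @ H0 ⇒ 1
        H0 returns (0, 1)
        H1 returns ((0, 1), ())
        H2 returns [((0, 1), ())]
      branch[2] choose=0:
        get @ H0 ⇒ 1
        H0 returns (0, 1)
        H1 returns ((0, 1), ())
        H2 returns [((0, 1), ())]
= [((-2, 1), ()), ((22, 1), ()), ((-2, 1), ()), ((-8, 1), ()), ((88, 1), ()), ((-8, 1), ()), ((0, 1), ()), ((0, 1), ()), ((0, 1), ())]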